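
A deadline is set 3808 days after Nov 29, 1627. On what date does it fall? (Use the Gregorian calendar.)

+366 (one year; includes Feb 29, 1628) → Nov 29, 1628 (3442 left).
+365 (one year) → Nov 29, 1629 (3077 left).
+365 (one year) → Nov 29, 1630 (2712 left).
+365 (one year) → Nov 29, 1631 (2347 left).
+366 (one year; includes Feb 29, 1632) → Nov 29, 1632 (1981 left).
+365 (one year) → Nov 29, 1633 (1616 left).
+365 (one year) → Nov 29, 1634 (1251 left).
+365 (one year) → Nov 29, 1635 (886 left).
+366 (one year; includes Feb 29, 1636) → Nov 29, 1636 (520 left).
+365 (one year) → Nov 29, 1637 (155 left).
Nov has 30 days: +2 → Dec 1, 1637 (153 left).
Dec has 31 days: +31 → Jan 1, 1638 (122 left).
Jan has 31 days: +31 → Feb 1, 1638 (91 left).
Feb has 28 days: +28 → Mar 1, 1638 (63 left).
Mar has 31 days: +31 → Apr 1, 1638 (32 left).
Apr has 30 days: +30 → May 1, 1638 (2 left).
+2 → May 3, 1638.

May 3, 1638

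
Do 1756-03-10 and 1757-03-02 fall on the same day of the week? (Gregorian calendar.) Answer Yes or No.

From Mar 10, 1756 to Mar 2, 1757 is 357 days.
357 mod 7 = 0, so they are the same weekday.
(Mar 10, 1756 is a Wednesday; Mar 2, 1757 is a Wednesday.)

Yes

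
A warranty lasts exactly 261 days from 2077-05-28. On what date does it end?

May has 31 days: +4 → Jun 1, 2077 (257 left).
Jun has 30 days: +30 → Jul 1, 2077 (227 left).
Jul has 31 days: +31 → Aug 1, 2077 (196 left).
Aug has 31 days: +31 → Sep 1, 2077 (165 left).
Sep has 30 days: +30 → Oct 1, 2077 (135 left).
Oct has 31 days: +31 → Nov 1, 2077 (104 left).
Nov has 30 days: +30 → Dec 1, 2077 (74 left).
Dec has 31 days: +31 → Jan 1, 2078 (43 left).
Jan has 31 days: +31 → Feb 1, 2078 (12 left).
+12 → Feb 13, 2078.

February 13, 2078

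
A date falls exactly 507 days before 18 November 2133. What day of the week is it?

First find the weekday of Nov 18, 2133. Doomsday rule: the anchor day for the 2100s is Sunday. For year 33: 33÷12 = 2 r 9, and 9÷4 = 2, so 2+9+2 = 13.
Sunday + 13 ≡ Saturday — that's 2133's doomsday.
In November the doomsday date is Nov 7.
Nov 18 is 11 days after Nov 7; 11 mod 7 = 4, so Saturday + 4 = Wednesday.
507 mod 7 = 3, so 507 days before a Wednesday is Wednesday − 3 = Sunday.

Sunday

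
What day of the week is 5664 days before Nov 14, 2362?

Tuesday

Nov 14, 2362 is a Wednesday.
5664 mod 7 = 1, so 5664 days before a Wednesday is Wednesday − 1 = Tuesday.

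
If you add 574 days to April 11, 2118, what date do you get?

+365 (one year) → Apr 11, 2119 (209 left).
Apr has 30 days: +20 → May 1, 2119 (189 left).
May has 31 days: +31 → Jun 1, 2119 (158 left).
Jun has 30 days: +30 → Jul 1, 2119 (128 left).
Jul has 31 days: +31 → Aug 1, 2119 (97 left).
Aug has 31 days: +31 → Sep 1, 2119 (66 left).
Sep has 30 days: +30 → Oct 1, 2119 (36 left).
Oct has 31 days: +31 → Nov 1, 2119 (5 left).
+5 → Nov 6, 2119.

November 6, 2119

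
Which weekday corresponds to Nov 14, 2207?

Doomsday rule: the anchor day for the 2200s is Friday. For year 07: 7÷12 = 0 r 7, and 7÷4 = 1, so 0+7+1 = 8.
Friday + 8 ≡ Saturday — that's 2207's doomsday.
In November the doomsday date is Nov 7.
Nov 14 is 7 days after Nov 7; 7 mod 7 = 0, so Saturday + 0 = Saturday.

Saturday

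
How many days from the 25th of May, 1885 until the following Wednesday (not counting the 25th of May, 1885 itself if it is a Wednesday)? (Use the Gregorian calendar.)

2

May 25, 1885 is a Monday.
From Monday to the next Wednesday is 2 days.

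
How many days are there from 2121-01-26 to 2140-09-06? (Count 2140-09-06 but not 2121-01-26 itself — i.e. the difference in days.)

7163

Jan 26, 2121 → Jan 26, 2122: 365 days.
Jan 26, 2122 → Jan 26, 2123: 365 days.
Jan 26, 2123 → Jan 26, 2124: 365 days.
Jan 26, 2124 → Jan 26, 2125: 366 days (Feb 29, 2124 is in that span).
Jan 26, 2125 → Jan 26, 2126: 365 days.
Jan 26, 2126 → Jan 26, 2127: 365 days.
Jan 26, 2127 → Jan 26, 2128: 365 days.
Jan 26, 2128 → Jan 26, 2129: 366 days (Feb 29, 2128 is in that span).
Jan 26, 2129 → Jan 26, 2130: 365 days.
Jan 26, 2130 → Jan 26, 2131: 365 days.
Jan 26, 2131 → Jan 26, 2132: 365 days.
Jan 26, 2132 → Jan 26, 2133: 366 days (Feb 29, 2132 is in that span).
Jan 26, 2133 → Jan 26, 2134: 365 days.
Jan 26, 2134 → Jan 26, 2135: 365 days.
Jan 26, 2135 → Jan 26, 2136: 365 days.
Jan 26, 2136 → Jan 26, 2137: 366 days (Feb 29, 2136 is in that span).
Jan 26, 2137 → Jan 26, 2138: 365 days.
Jan 26, 2138 → Jan 26, 2139: 365 days.
Jan 26, 2139 → Jan 26, 2140: 365 days.
Jan 26, 2140 → Feb 26, 2140: 31 days (January has 31).
Feb 26, 2140 → Mar 26, 2140: 29 days (February has 29).
Mar 26, 2140 → Apr 26, 2140: 31 days (March has 31).
Apr 26, 2140 → May 26, 2140: 30 days (April has 30).
May 26, 2140 → Jun 26, 2140: 31 days (May has 31).
Jun 26, 2140 → Jul 26, 2140: 30 days (June has 30).
Jul 26, 2140 → Aug 26, 2140: 31 days (July has 31).
Aug 26, 2140 → Sep 6, 2140: 11 days.
Total: 7163 days.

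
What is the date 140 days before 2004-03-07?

−7 → Feb 29, 2004 (end of Feb, 29 days; 133 left).
−29 → Jan 31, 2004 (end of Jan, 31 days; 104 left).
−31 → Dec 31, 2003 (end of Dec, 31 days; 73 left).
−31 → Nov 30, 2003 (end of Nov, 30 days; 42 left).
−30 → Oct 31, 2003 (end of Oct, 31 days; 12 left).
−12 → Oct 19, 2003.

October 19, 2003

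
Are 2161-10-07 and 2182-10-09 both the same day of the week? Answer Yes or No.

From Oct 7, 2161 to Oct 9, 2182 is 7672 days.
7672 mod 7 = 0, so they are the same weekday.
(Oct 7, 2161 is a Wednesday; Oct 9, 2182 is a Wednesday.)

Yes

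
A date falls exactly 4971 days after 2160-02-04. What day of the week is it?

Tuesday

First find the weekday of Feb 4, 2160. Doomsday rule: the anchor day for the 2100s is Sunday. For year 60: 60÷12 = 5 r 0, and 0÷4 = 0, so 5+0+0 = 5.
Sunday + 5 ≡ Friday — that's 2160's doomsday.
In February the doomsday date is Feb 29 (2160 is a leap year (divisible by 4)).
Feb 4 is 25 days before Feb 29; 25 mod 7 = 4, so Friday − 4 = Monday.
4971 mod 7 = 1, so 4971 days after a Monday is Monday + 1 = Tuesday.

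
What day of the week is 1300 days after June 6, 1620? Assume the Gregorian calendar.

Thursday

First find the weekday of Jun 6, 1620. Doomsday rule: the anchor day for the 1600s is Tuesday. For year 20: 20÷12 = 1 r 8, and 8÷4 = 2, so 1+8+2 = 11.
Tuesday + 11 ≡ Saturday — that's 1620's doomsday.
In June the doomsday date is Jun 6.
Jun 6 is the doomsday itself: Saturday.
1300 mod 7 = 5, so 1300 days after a Saturday is Saturday + 5 = Thursday.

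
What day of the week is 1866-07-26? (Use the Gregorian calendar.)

Doomsday rule: the anchor day for the 1800s is Friday. For year 66: 66÷12 = 5 r 6, and 6÷4 = 1, so 5+6+1 = 12.
Friday + 12 ≡ Wednesday — that's 1866's doomsday.
In July the doomsday date is Jul 11.
Jul 26 is 15 days after Jul 11; 15 mod 7 = 1, so Wednesday + 1 = Thursday.

Thursday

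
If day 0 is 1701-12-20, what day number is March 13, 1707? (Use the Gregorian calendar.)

Dec 20, 1701 → Dec 20, 1702: 365 days.
Dec 20, 1702 → Dec 20, 1703: 365 days.
Dec 20, 1703 → Dec 20, 1704: 366 days (Feb 29, 1704 is in that span).
Dec 20, 1704 → Dec 20, 1705: 365 days.
Dec 20, 1705 → Dec 20, 1706: 365 days.
Dec 20, 1706 → Jan 20, 1707: 31 days (December has 31).
Jan 20, 1707 → Feb 20, 1707: 31 days (January has 31).
Feb 20, 1707 → Mar 13, 1707: 21 days.
Total: 1909 days.

1909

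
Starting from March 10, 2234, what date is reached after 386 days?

March 31, 2235

Mar has 31 days: +22 → Apr 1, 2234 (364 left).
Apr has 30 days: +30 → May 1, 2234 (334 left).
May has 31 days: +31 → Jun 1, 2234 (303 left).
Jun has 30 days: +30 → Jul 1, 2234 (273 left).
Jul has 31 days: +31 → Aug 1, 2234 (242 left).
Aug has 31 days: +31 → Sep 1, 2234 (211 left).
Sep has 30 days: +30 → Oct 1, 2234 (181 left).
Oct has 31 days: +31 → Nov 1, 2234 (150 left).
Nov has 30 days: +30 → Dec 1, 2234 (120 left).
Dec has 31 days: +31 → Jan 1, 2235 (89 left).
Jan has 31 days: +31 → Feb 1, 2235 (58 left).
Feb has 28 days: +28 → Mar 1, 2235 (30 left).
+30 → Mar 31, 2235.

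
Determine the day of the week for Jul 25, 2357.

Thursday

Doomsday rule: the anchor day for the 2300s is Wednesday. For year 57: 57÷12 = 4 r 9, and 9÷4 = 2, so 4+9+2 = 15.
Wednesday + 15 ≡ Thursday — that's 2357's doomsday.
In July the doomsday date is Jul 11.
Jul 25 is 14 days after Jul 11; 14 mod 7 = 0, so Thursday + 0 = Thursday.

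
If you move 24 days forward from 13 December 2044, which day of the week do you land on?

First find the weekday of Dec 13, 2044. Doomsday rule: the anchor day for the 2000s is Tuesday. For year 44: 44÷12 = 3 r 8, and 8÷4 = 2, so 3+8+2 = 13.
Tuesday + 13 ≡ Monday — that's 2044's doomsday.
In December the doomsday date is Dec 12.
Dec 13 is 1 day after Dec 12; 1 mod 7 = 1, so Monday + 1 = Tuesday.
24 mod 7 = 3, so 24 days after a Tuesday is Tuesday + 3 = Friday.

Friday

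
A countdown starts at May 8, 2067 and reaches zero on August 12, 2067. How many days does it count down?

May 8, 2067 → Jun 8, 2067: 31 days (May has 31).
Jun 8, 2067 → Jul 8, 2067: 30 days (June has 30).
Jul 8, 2067 → Aug 8, 2067: 31 days (July has 31).
Aug 8, 2067 → Aug 12, 2067: 4 days.
Total: 96 days.

96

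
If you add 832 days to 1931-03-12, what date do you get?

June 21, 1933

+366 (one year; includes Feb 29, 1932) → Mar 12, 1932 (466 left).
+365 (one year) → Mar 12, 1933 (101 left).
Mar has 31 days: +20 → Apr 1, 1933 (81 left).
Apr has 30 days: +30 → May 1, 1933 (51 left).
May has 31 days: +31 → Jun 1, 1933 (20 left).
+20 → Jun 21, 1933.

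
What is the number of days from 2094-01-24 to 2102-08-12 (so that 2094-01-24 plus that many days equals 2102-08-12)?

3121

Jan 24, 2094 → Jan 24, 2095: 365 days.
Jan 24, 2095 → Jan 24, 2096: 365 days.
Jan 24, 2096 → Jan 24, 2097: 366 days (Feb 29, 2096 is in that span).
Jan 24, 2097 → Jan 24, 2098: 365 days.
Jan 24, 2098 → Jan 24, 2099: 365 days.
Jan 24, 2099 → Jan 24, 2100: 365 days.
Jan 24, 2100 → Jan 24, 2101: 365 days.
Jan 24, 2101 → Jan 24, 2102: 365 days.
Jan 24, 2102 → Feb 24, 2102: 31 days (January has 31).
Feb 24, 2102 → Mar 24, 2102: 28 days (February has 28).
Mar 24, 2102 → Apr 24, 2102: 31 days (March has 31).
Apr 24, 2102 → May 24, 2102: 30 days (April has 30).
May 24, 2102 → Jun 24, 2102: 31 days (May has 31).
Jun 24, 2102 → Jul 24, 2102: 30 days (June has 30).
Jul 24, 2102 → Aug 12, 2102: 19 days.
Total: 3121 days.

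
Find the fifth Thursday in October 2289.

October 1, 2289 is a Tuesday.
The first Thursday is therefore October 3 (2 days later).
The fifth Thursday is 3 + 4×7 = October 31.

October 31, 2289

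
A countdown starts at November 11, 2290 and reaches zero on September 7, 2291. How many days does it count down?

300

Nov 11, 2290 → Dec 11, 2290: 30 days (November has 30).
Dec 11, 2290 → Jan 11, 2291: 31 days (December has 31).
Jan 11, 2291 → Feb 11, 2291: 31 days (January has 31).
Feb 11, 2291 → Mar 11, 2291: 28 days (February has 28).
Mar 11, 2291 → Apr 11, 2291: 31 days (March has 31).
Apr 11, 2291 → May 11, 2291: 30 days (April has 30).
May 11, 2291 → Jun 11, 2291: 31 days (May has 31).
Jun 11, 2291 → Jul 11, 2291: 30 days (June has 30).
Jul 11, 2291 → Aug 11, 2291: 31 days (July has 31).
Aug 11, 2291 → Sep 7, 2291: 27 days.
Total: 300 days.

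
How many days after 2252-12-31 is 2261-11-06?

3232

Dec 31, 2252 → Dec 31, 2253: 365 days.
Dec 31, 2253 → Dec 31, 2254: 365 days.
Dec 31, 2254 → Dec 31, 2255: 365 days.
Dec 31, 2255 → Dec 31, 2256: 366 days (Feb 29, 2256 is in that span).
Dec 31, 2256 → Dec 31, 2257: 365 days.
Dec 31, 2257 → Dec 31, 2258: 365 days.
Dec 31, 2258 → Dec 31, 2259: 365 days.
Dec 31, 2259 → Dec 31, 2260: 366 days (Feb 29, 2260 is in that span).
Dec 31, 2260 → Jan 31, 2261: 31 days (December has 31).
Jan 31, 2261 → Feb 28, 2261: 28 days (January has 31).
Feb 28, 2261 → Mar 28, 2261: 28 days (February has 28).
Mar 28, 2261 → Apr 28, 2261: 31 days (March has 31).
Apr 28, 2261 → May 28, 2261: 30 days (April has 30).
May 28, 2261 → Jun 28, 2261: 31 days (May has 31).
Jun 28, 2261 → Jul 28, 2261: 30 days (June has 30).
Jul 28, 2261 → Aug 28, 2261: 31 days (July has 31).
Aug 28, 2261 → Sep 28, 2261: 31 days (August has 31).
Sep 28, 2261 → Oct 28, 2261: 30 days (September has 30).
Oct 28, 2261 → Nov 6, 2261: 9 days.
Total: 3232 days.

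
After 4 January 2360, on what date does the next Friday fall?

January 8, 2360

Jan 4, 2360 is a Monday.
From Monday to the next Friday is 4 days.
Jan 4, 2360 + 4 = Jan 8, 2360.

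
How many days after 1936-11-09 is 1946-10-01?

Nov 9, 1936 → Nov 9, 1937: 365 days.
Nov 9, 1937 → Nov 9, 1938: 365 days.
Nov 9, 1938 → Nov 9, 1939: 365 days.
Nov 9, 1939 → Nov 9, 1940: 366 days (Feb 29, 1940 is in that span).
Nov 9, 1940 → Nov 9, 1941: 365 days.
Nov 9, 1941 → Nov 9, 1942: 365 days.
Nov 9, 1942 → Nov 9, 1943: 365 days.
Nov 9, 1943 → Nov 9, 1944: 366 days (Feb 29, 1944 is in that span).
Nov 9, 1944 → Nov 9, 1945: 365 days.
Nov 9, 1945 → Dec 9, 1945: 30 days (November has 30).
Dec 9, 1945 → Jan 9, 1946: 31 days (December has 31).
Jan 9, 1946 → Feb 9, 1946: 31 days (January has 31).
Feb 9, 1946 → Mar 9, 1946: 28 days (February has 28).
Mar 9, 1946 → Apr 9, 1946: 31 days (March has 31).
Apr 9, 1946 → May 9, 1946: 30 days (April has 30).
May 9, 1946 → Jun 9, 1946: 31 days (May has 31).
Jun 9, 1946 → Jul 9, 1946: 30 days (June has 30).
Jul 9, 1946 → Aug 9, 1946: 31 days (July has 31).
Aug 9, 1946 → Sep 9, 1946: 31 days (August has 31).
Sep 9, 1946 → Oct 1, 1946: 22 days.
Total: 3613 days.

3613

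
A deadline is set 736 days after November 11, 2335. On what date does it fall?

November 16, 2337

+366 (one year; includes Feb 29, 2336) → Nov 11, 2336 (370 left).
Nov has 30 days: +20 → Dec 1, 2336 (350 left).
Dec has 31 days: +31 → Jan 1, 2337 (319 left).
Jan has 31 days: +31 → Feb 1, 2337 (288 left).
Feb has 28 days: +28 → Mar 1, 2337 (260 left).
Mar has 31 days: +31 → Apr 1, 2337 (229 left).
Apr has 30 days: +30 → May 1, 2337 (199 left).
May has 31 days: +31 → Jun 1, 2337 (168 left).
Jun has 30 days: +30 → Jul 1, 2337 (138 left).
Jul has 31 days: +31 → Aug 1, 2337 (107 left).
Aug has 31 days: +31 → Sep 1, 2337 (76 left).
Sep has 30 days: +30 → Oct 1, 2337 (46 left).
Oct has 31 days: +31 → Nov 1, 2337 (15 left).
+15 → Nov 16, 2337.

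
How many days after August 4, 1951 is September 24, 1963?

Aug 4, 1951 → Aug 4, 1952: 366 days (Feb 29, 1952 is in that span).
Aug 4, 1952 → Aug 4, 1953: 365 days.
Aug 4, 1953 → Aug 4, 1954: 365 days.
Aug 4, 1954 → Aug 4, 1955: 365 days.
Aug 4, 1955 → Aug 4, 1956: 366 days (Feb 29, 1956 is in that span).
Aug 4, 1956 → Aug 4, 1957: 365 days.
Aug 4, 1957 → Aug 4, 1958: 365 days.
Aug 4, 1958 → Aug 4, 1959: 365 days.
Aug 4, 1959 → Aug 4, 1960: 366 days (Feb 29, 1960 is in that span).
Aug 4, 1960 → Aug 4, 1961: 365 days.
Aug 4, 1961 → Aug 4, 1962: 365 days.
Aug 4, 1962 → Aug 4, 1963: 365 days.
Aug 4, 1963 → Sep 4, 1963: 31 days (August has 31).
Sep 4, 1963 → Sep 24, 1963: 20 days.
Total: 4434 days.

4434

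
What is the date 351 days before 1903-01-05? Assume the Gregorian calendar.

−5 → Dec 31, 1902 (end of Dec, 31 days; 346 left).
−31 → Nov 30, 1902 (end of Nov, 30 days; 315 left).
−30 → Oct 31, 1902 (end of Oct, 31 days; 285 left).
−31 → Sep 30, 1902 (end of Sep, 30 days; 254 left).
−30 → Aug 31, 1902 (end of Aug, 31 days; 224 left).
−31 → Jul 31, 1902 (end of Jul, 31 days; 193 left).
−31 → Jun 30, 1902 (end of Jun, 30 days; 162 left).
−30 → May 31, 1902 (end of May, 31 days; 132 left).
−31 → Apr 30, 1902 (end of Apr, 30 days; 101 left).
−30 → Mar 31, 1902 (end of Mar, 31 days; 71 left).
−31 → Feb 28, 1902 (end of Feb, 28 days; 40 left).
−28 → Jan 31, 1902 (end of Jan, 31 days; 12 left).
−12 → Jan 19, 1902.

January 19, 1902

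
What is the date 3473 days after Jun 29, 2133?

January 1, 2143

+365 (one year) → Jun 29, 2134 (3108 left).
+365 (one year) → Jun 29, 2135 (2743 left).
+366 (one year; includes Feb 29, 2136) → Jun 29, 2136 (2377 left).
+365 (one year) → Jun 29, 2137 (2012 left).
+365 (one year) → Jun 29, 2138 (1647 left).
+365 (one year) → Jun 29, 2139 (1282 left).
+366 (one year; includes Feb 29, 2140) → Jun 29, 2140 (916 left).
+365 (one year) → Jun 29, 2141 (551 left).
+365 (one year) → Jun 29, 2142 (186 left).
Jun has 30 days: +2 → Jul 1, 2142 (184 left).
Jul has 31 days: +31 → Aug 1, 2142 (153 left).
Aug has 31 days: +31 → Sep 1, 2142 (122 left).
Sep has 30 days: +30 → Oct 1, 2142 (92 left).
Oct has 31 days: +31 → Nov 1, 2142 (61 left).
Nov has 30 days: +30 → Dec 1, 2142 (31 left).
Dec has 31 days: +31 → Jan 1, 2143 (0 left).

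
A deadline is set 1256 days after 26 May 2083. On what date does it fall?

+366 (one year; includes Feb 29, 2084) → May 26, 2084 (890 left).
+365 (one year) → May 26, 2085 (525 left).
+365 (one year) → May 26, 2086 (160 left).
May has 31 days: +6 → Jun 1, 2086 (154 left).
Jun has 30 days: +30 → Jul 1, 2086 (124 left).
Jul has 31 days: +31 → Aug 1, 2086 (93 left).
Aug has 31 days: +31 → Sep 1, 2086 (62 left).
Sep has 30 days: +30 → Oct 1, 2086 (32 left).
Oct has 31 days: +31 → Nov 1, 2086 (1 left).
+1 → Nov 2, 2086.

November 2, 2086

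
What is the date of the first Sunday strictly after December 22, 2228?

December 28, 2228

Dec 22, 2228 is a Monday.
From Monday to the next Sunday is 6 days.
Dec 22, 2228 + 6 = Dec 28, 2228.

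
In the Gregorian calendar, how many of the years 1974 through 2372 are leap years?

Multiples of 4 in [1974,2372]: 100.
Of those, multiples of 100: 4 (not leap unless ÷400).
Multiples of 400: 1.
Leap years = 100 − 4 + 1 = 97.

97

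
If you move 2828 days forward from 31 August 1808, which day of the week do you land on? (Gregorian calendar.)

Wednesday

Aug 31, 1808 is a Wednesday.
2828 mod 7 = 0, so 2828 days after a Wednesday is Wednesday + 0 = Wednesday.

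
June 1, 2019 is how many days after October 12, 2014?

Oct 12, 2014 → Oct 12, 2015: 365 days.
Oct 12, 2015 → Oct 12, 2016: 366 days (Feb 29, 2016 is in that span).
Oct 12, 2016 → Oct 12, 2017: 365 days.
Oct 12, 2017 → Oct 12, 2018: 365 days.
Oct 12, 2018 → Nov 12, 2018: 31 days (October has 31).
Nov 12, 2018 → Dec 12, 2018: 30 days (November has 30).
Dec 12, 2018 → Jan 12, 2019: 31 days (December has 31).
Jan 12, 2019 → Feb 12, 2019: 31 days (January has 31).
Feb 12, 2019 → Mar 12, 2019: 28 days (February has 28).
Mar 12, 2019 → Apr 12, 2019: 31 days (March has 31).
Apr 12, 2019 → May 12, 2019: 30 days (April has 30).
May 12, 2019 → Jun 1, 2019: 20 days.
Total: 1693 days.

1693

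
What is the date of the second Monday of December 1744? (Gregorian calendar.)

December 14, 1744

December 1, 1744 is a Tuesday.
The first Monday is therefore December 7 (6 days later).
The second Monday is 7 + 1×7 = December 14.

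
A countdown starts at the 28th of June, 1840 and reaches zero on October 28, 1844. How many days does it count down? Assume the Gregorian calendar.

1583

Jun 28, 1840 → Jun 28, 1841: 365 days.
Jun 28, 1841 → Jun 28, 1842: 365 days.
Jun 28, 1842 → Jun 28, 1843: 365 days.
Jun 28, 1843 → Jun 28, 1844: 366 days (Feb 29, 1844 is in that span).
Jun 28, 1844 → Jul 28, 1844: 30 days (June has 30).
Jul 28, 1844 → Aug 28, 1844: 31 days (July has 31).
Aug 28, 1844 → Sep 28, 1844: 31 days (August has 31).
Sep 28, 1844 → Oct 28, 1844: 30 days.
Total: 1583 days.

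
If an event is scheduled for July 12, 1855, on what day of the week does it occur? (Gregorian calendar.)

Doomsday rule: the anchor day for the 1800s is Friday. For year 55: 55÷12 = 4 r 7, and 7÷4 = 1, so 4+7+1 = 12.
Friday + 12 ≡ Wednesday — that's 1855's doomsday.
In July the doomsday date is Jul 11.
Jul 12 is 1 day after Jul 11; 1 mod 7 = 1, so Wednesday + 1 = Thursday.

Thursday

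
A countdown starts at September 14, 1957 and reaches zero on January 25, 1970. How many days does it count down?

Sep 14, 1957 → Sep 14, 1958: 365 days.
Sep 14, 1958 → Sep 14, 1959: 365 days.
Sep 14, 1959 → Sep 14, 1960: 366 days (Feb 29, 1960 is in that span).
Sep 14, 1960 → Sep 14, 1961: 365 days.
Sep 14, 1961 → Sep 14, 1962: 365 days.
Sep 14, 1962 → Sep 14, 1963: 365 days.
Sep 14, 1963 → Sep 14, 1964: 366 days (Feb 29, 1964 is in that span).
Sep 14, 1964 → Sep 14, 1965: 365 days.
Sep 14, 1965 → Sep 14, 1966: 365 days.
Sep 14, 1966 → Sep 14, 1967: 365 days.
Sep 14, 1967 → Sep 14, 1968: 366 days (Feb 29, 1968 is in that span).
Sep 14, 1968 → Sep 14, 1969: 365 days.
Sep 14, 1969 → Oct 14, 1969: 30 days (September has 30).
Oct 14, 1969 → Nov 14, 1969: 31 days (October has 31).
Nov 14, 1969 → Dec 14, 1969: 30 days (November has 30).
Dec 14, 1969 → Jan 14, 1970: 31 days (December has 31).
Jan 14, 1970 → Jan 25, 1970: 11 days.
Total: 4516 days.

4516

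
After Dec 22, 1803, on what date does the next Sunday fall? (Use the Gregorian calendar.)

December 25, 1803

Dec 22, 1803 is a Thursday.
From Thursday to the next Sunday is 3 days.
Dec 22, 1803 + 3 = Dec 25, 1803.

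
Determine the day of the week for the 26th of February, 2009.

Doomsday rule: the anchor day for the 2000s is Tuesday. For year 09: 9÷12 = 0 r 9, and 9÷4 = 2, so 0+9+2 = 11.
Tuesday + 11 ≡ Saturday — that's 2009's doomsday.
In February the doomsday date is Feb 28 (2009 is not a leap year).
Feb 26 is 2 days before Feb 28; 2 mod 7 = 2, so Saturday − 2 = Thursday.

Thursday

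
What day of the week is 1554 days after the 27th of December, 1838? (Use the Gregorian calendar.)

Dec 27, 1838 is a Thursday.
1554 mod 7 = 0, so 1554 days after a Thursday is Thursday + 0 = Thursday.

Thursday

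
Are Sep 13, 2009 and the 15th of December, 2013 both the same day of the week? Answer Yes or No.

Yes

From Sep 13, 2009 to Dec 15, 2013 is 1554 days.
1554 mod 7 = 0, so they are the same weekday.
(Sep 13, 2009 is a Sunday; Dec 15, 2013 is a Sunday.)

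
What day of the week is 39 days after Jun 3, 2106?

First find the weekday of Jun 3, 2106. Doomsday rule: the anchor day for the 2100s is Sunday. For year 06: 6÷12 = 0 r 6, and 6÷4 = 1, so 0+6+1 = 7.
Sunday + 7 ≡ Sunday — that's 2106's doomsday.
In June the doomsday date is Jun 6.
Jun 3 is 3 days before Jun 6; 3 mod 7 = 3, so Sunday − 3 = Thursday.
39 mod 7 = 4, so 39 days after a Thursday is Thursday + 4 = Monday.

Monday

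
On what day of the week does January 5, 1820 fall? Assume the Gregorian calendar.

Doomsday rule: the anchor day for the 1800s is Friday. For year 20: 20÷12 = 1 r 8, and 8÷4 = 2, so 1+8+2 = 11.
Friday + 11 ≡ Tuesday — that's 1820's doomsday.
In January the doomsday date is Jan 4 (1820 is a leap year (divisible by 4)).
Jan 5 is 1 day after Jan 4; 1 mod 7 = 1, so Tuesday + 1 = Wednesday.

Wednesday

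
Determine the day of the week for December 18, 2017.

January 1, 2017 is a Sunday.
Jan 1, 2017 → Feb 1, 2017: 31 days (January has 31).
Feb 1, 2017 → Mar 1, 2017: 28 days (February has 28).
Mar 1, 2017 → Apr 1, 2017: 31 days (March has 31).
Apr 1, 2017 → May 1, 2017: 30 days (April has 30).
May 1, 2017 → Jun 1, 2017: 31 days (May has 31).
Jun 1, 2017 → Jul 1, 2017: 30 days (June has 30).
Jul 1, 2017 → Aug 1, 2017: 31 days (July has 31).
Aug 1, 2017 → Sep 1, 2017: 31 days (August has 31).
Sep 1, 2017 → Oct 1, 2017: 30 days (September has 30).
Oct 1, 2017 → Nov 1, 2017: 31 days (October has 31).
Nov 1, 2017 → Dec 1, 2017: 30 days (November has 30).
Dec 1, 2017 → Dec 18, 2017: 17 days.
Total: 351 days.
351 mod 7 = 1, so Sunday + 1 = Monday.

Monday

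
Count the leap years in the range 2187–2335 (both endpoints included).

35

Multiples of 4 in [2187,2335]: 37.
Of those, multiples of 100: 2 (not leap unless ÷400).
Multiples of 400: 0.
Leap years = 37 − 2 + 0 = 35.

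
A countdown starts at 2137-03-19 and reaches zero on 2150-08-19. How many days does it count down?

4901

Mar 19, 2137 → Mar 19, 2138: 365 days.
Mar 19, 2138 → Mar 19, 2139: 365 days.
Mar 19, 2139 → Mar 19, 2140: 366 days (Feb 29, 2140 is in that span).
Mar 19, 2140 → Mar 19, 2141: 365 days.
Mar 19, 2141 → Mar 19, 2142: 365 days.
Mar 19, 2142 → Mar 19, 2143: 365 days.
Mar 19, 2143 → Mar 19, 2144: 366 days (Feb 29, 2144 is in that span).
Mar 19, 2144 → Mar 19, 2145: 365 days.
Mar 19, 2145 → Mar 19, 2146: 365 days.
Mar 19, 2146 → Mar 19, 2147: 365 days.
Mar 19, 2147 → Mar 19, 2148: 366 days (Feb 29, 2148 is in that span).
Mar 19, 2148 → Mar 19, 2149: 365 days.
Mar 19, 2149 → Mar 19, 2150: 365 days.
Mar 19, 2150 → Apr 19, 2150: 31 days (March has 31).
Apr 19, 2150 → May 19, 2150: 30 days (April has 30).
May 19, 2150 → Jun 19, 2150: 31 days (May has 31).
Jun 19, 2150 → Jul 19, 2150: 30 days (June has 30).
Jul 19, 2150 → Aug 19, 2150: 31 days.
Total: 4901 days.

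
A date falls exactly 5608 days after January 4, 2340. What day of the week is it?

Jan 4, 2340 is a Thursday.
5608 mod 7 = 1, so 5608 days after a Thursday is Thursday + 1 = Friday.

Friday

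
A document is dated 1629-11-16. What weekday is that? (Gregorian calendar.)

Doomsday rule: the anchor day for the 1600s is Tuesday. For year 29: 29÷12 = 2 r 5, and 5÷4 = 1, so 2+5+1 = 8.
Tuesday + 8 ≡ Wednesday — that's 1629's doomsday.
In November the doomsday date is Nov 7.
Nov 16 is 9 days after Nov 7; 9 mod 7 = 2, so Wednesday + 2 = Friday.

Friday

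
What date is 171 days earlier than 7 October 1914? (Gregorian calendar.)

−7 → Sep 30, 1914 (end of Sep, 30 days; 164 left).
−30 → Aug 31, 1914 (end of Aug, 31 days; 134 left).
−31 → Jul 31, 1914 (end of Jul, 31 days; 103 left).
−31 → Jun 30, 1914 (end of Jun, 30 days; 72 left).
−30 → May 31, 1914 (end of May, 31 days; 42 left).
−31 → Apr 30, 1914 (end of Apr, 30 days; 11 left).
−11 → Apr 19, 1914.

April 19, 1914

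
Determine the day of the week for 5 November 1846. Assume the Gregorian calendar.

Thursday

Doomsday rule: the anchor day for the 1800s is Friday. For year 46: 46÷12 = 3 r 10, and 10÷4 = 2, so 3+10+2 = 15.
Friday + 15 ≡ Saturday — that's 1846's doomsday.
In November the doomsday date is Nov 7.
Nov 5 is 2 days before Nov 7; 2 mod 7 = 2, so Saturday − 2 = Thursday.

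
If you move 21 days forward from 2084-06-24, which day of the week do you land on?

First find the weekday of Jun 24, 2084. Doomsday rule: the anchor day for the 2000s is Tuesday. For year 84: 84÷12 = 7 r 0, and 0÷4 = 0, so 7+0+0 = 7.
Tuesday + 7 ≡ Tuesday — that's 2084's doomsday.
In June the doomsday date is Jun 6.
Jun 24 is 18 days after Jun 6; 18 mod 7 = 4, so Tuesday + 4 = Saturday.
21 mod 7 = 0, so 21 days after a Saturday is Saturday + 0 = Saturday.

Saturday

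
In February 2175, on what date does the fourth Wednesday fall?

February 22, 2175

February 1, 2175 is a Wednesday.
The first Wednesday is therefore February 1 (same day).
The fourth Wednesday is 1 + 3×7 = February 22.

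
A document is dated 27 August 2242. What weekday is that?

Saturday

January 1, 2242 is a Saturday.
Jan 1, 2242 → Feb 1, 2242: 31 days (January has 31).
Feb 1, 2242 → Mar 1, 2242: 28 days (February has 28).
Mar 1, 2242 → Apr 1, 2242: 31 days (March has 31).
Apr 1, 2242 → May 1, 2242: 30 days (April has 30).
May 1, 2242 → Jun 1, 2242: 31 days (May has 31).
Jun 1, 2242 → Jul 1, 2242: 30 days (June has 30).
Jul 1, 2242 → Aug 1, 2242: 31 days (July has 31).
Aug 1, 2242 → Aug 27, 2242: 26 days.
Total: 238 days.
238 mod 7 = 0, so Saturday + 0 = Saturday.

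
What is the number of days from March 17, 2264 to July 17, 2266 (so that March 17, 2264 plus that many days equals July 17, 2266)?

852

Mar 17, 2264 → Mar 17, 2265: 365 days.
Mar 17, 2265 → Mar 17, 2266: 365 days.
Mar 17, 2266 → Apr 17, 2266: 31 days (March has 31).
Apr 17, 2266 → May 17, 2266: 30 days (April has 30).
May 17, 2266 → Jun 17, 2266: 31 days (May has 31).
Jun 17, 2266 → Jul 17, 2266: 30 days.
Total: 852 days.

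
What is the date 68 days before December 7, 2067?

September 30, 2067

−7 → Nov 30, 2067 (end of Nov, 30 days; 61 left).
−30 → Oct 31, 2067 (end of Oct, 31 days; 31 left).
−31 → Sep 30, 2067 (end of Sep, 30 days; 0 left).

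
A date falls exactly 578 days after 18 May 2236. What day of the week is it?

May 18, 2236 is a Wednesday.
578 mod 7 = 4, so 578 days after a Wednesday is Wednesday + 4 = Sunday.

Sunday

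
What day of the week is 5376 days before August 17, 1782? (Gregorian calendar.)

Saturday

Aug 17, 1782 is a Saturday.
5376 mod 7 = 0, so 5376 days before a Saturday is Saturday − 0 = Saturday.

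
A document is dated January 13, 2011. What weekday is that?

Thursday

January 1, 2011 is a Saturday.
Jan 1, 2011 → Jan 13, 2011: 12 days.
Total: 12 days.
12 mod 7 = 5, so Saturday + 5 = Thursday.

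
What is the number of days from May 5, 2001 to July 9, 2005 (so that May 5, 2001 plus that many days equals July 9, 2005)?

May 5, 2001 → May 5, 2002: 365 days.
May 5, 2002 → May 5, 2003: 365 days.
May 5, 2003 → May 5, 2004: 366 days (Feb 29, 2004 is in that span).
May 5, 2004 → May 5, 2005: 365 days.
May 5, 2005 → Jun 5, 2005: 31 days (May has 31).
Jun 5, 2005 → Jul 5, 2005: 30 days (June has 30).
Jul 5, 2005 → Jul 9, 2005: 4 days.
Total: 1526 days.

1526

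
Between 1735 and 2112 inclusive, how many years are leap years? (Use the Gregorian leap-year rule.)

Multiples of 4 in [1735,2112]: 95.
Of those, multiples of 100: 4 (not leap unless ÷400).
Multiples of 400: 1.
Leap years = 95 − 4 + 1 = 92.

92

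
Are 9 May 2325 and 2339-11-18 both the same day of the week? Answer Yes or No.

Yes

From May 9, 2325 to Nov 18, 2339 is 5306 days.
5306 mod 7 = 0, so they are the same weekday.
(May 9, 2325 is a Saturday; Nov 18, 2339 is a Saturday.)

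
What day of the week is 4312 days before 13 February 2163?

Sunday

Feb 13, 2163 is a Sunday.
4312 mod 7 = 0, so 4312 days before a Sunday is Sunday − 0 = Sunday.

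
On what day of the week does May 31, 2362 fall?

Thursday

Doomsday rule: the anchor day for the 2300s is Wednesday. For year 62: 62÷12 = 5 r 2, and 2÷4 = 0, so 5+2+0 = 7.
Wednesday + 7 ≡ Wednesday — that's 2362's doomsday.
In May the doomsday date is May 9.
May 31 is 22 days after May 9; 22 mod 7 = 1, so Wednesday + 1 = Thursday.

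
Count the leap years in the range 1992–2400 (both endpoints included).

100

Multiples of 4 in [1992,2400]: 103.
Of those, multiples of 100: 5 (not leap unless ÷400).
Multiples of 400: 2.
Leap years = 103 − 5 + 2 = 100.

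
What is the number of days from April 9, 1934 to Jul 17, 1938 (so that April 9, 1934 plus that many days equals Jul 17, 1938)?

1560

Apr 9, 1934 → Apr 9, 1935: 365 days.
Apr 9, 1935 → Apr 9, 1936: 366 days (Feb 29, 1936 is in that span).
Apr 9, 1936 → Apr 9, 1937: 365 days.
Apr 9, 1937 → Apr 9, 1938: 365 days.
Apr 9, 1938 → May 9, 1938: 30 days (April has 30).
May 9, 1938 → Jun 9, 1938: 31 days (May has 31).
Jun 9, 1938 → Jul 9, 1938: 30 days (June has 30).
Jul 9, 1938 → Jul 17, 1938: 8 days.
Total: 1560 days.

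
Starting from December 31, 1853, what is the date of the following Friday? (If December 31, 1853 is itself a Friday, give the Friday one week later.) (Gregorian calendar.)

Dec 31, 1853 is a Saturday.
From Saturday to the next Friday is 6 days.
Dec 31, 1853 + 6 = Jan 6, 1854.

January 6, 1854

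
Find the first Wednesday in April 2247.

April 7, 2247

April 1, 2247 is a Thursday.
The first Wednesday is therefore April 7 (6 days later).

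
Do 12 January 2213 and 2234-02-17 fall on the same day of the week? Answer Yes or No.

From Jan 12, 2213 to Feb 17, 2234 is 7706 days.
7706 mod 7 = 6, so they are different weekdays.
(Jan 12, 2213 is a Tuesday; Feb 17, 2234 is a Monday.)

No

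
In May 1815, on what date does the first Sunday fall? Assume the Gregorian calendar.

May 1, 1815 is a Monday.
The first Sunday is therefore May 7 (6 days later).

May 7, 1815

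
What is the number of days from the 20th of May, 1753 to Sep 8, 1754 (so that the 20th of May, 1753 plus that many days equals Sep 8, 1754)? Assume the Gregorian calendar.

476

May 20, 1753 → May 20, 1754: 365 days.
May 20, 1754 → Jun 20, 1754: 31 days (May has 31).
Jun 20, 1754 → Jul 20, 1754: 30 days (June has 30).
Jul 20, 1754 → Aug 20, 1754: 31 days (July has 31).
Aug 20, 1754 → Sep 8, 1754: 19 days.
Total: 476 days.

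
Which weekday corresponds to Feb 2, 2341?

Sunday

Doomsday rule: the anchor day for the 2300s is Wednesday. For year 41: 41÷12 = 3 r 5, and 5÷4 = 1, so 3+5+1 = 9.
Wednesday + 9 ≡ Friday — that's 2341's doomsday.
In February the doomsday date is Feb 28 (2341 is not a leap year).
Feb 2 is 26 days before Feb 28; 26 mod 7 = 5, so Friday − 5 = Sunday.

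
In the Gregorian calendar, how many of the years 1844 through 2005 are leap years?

Multiples of 4 in [1844,2005]: 41.
Of those, multiples of 100: 2 (not leap unless ÷400).
Multiples of 400: 1.
Leap years = 41 − 2 + 1 = 40.

40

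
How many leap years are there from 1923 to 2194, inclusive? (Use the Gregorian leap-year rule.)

Multiples of 4 in [1923,2194]: 68.
Of those, multiples of 100: 2 (not leap unless ÷400).
Multiples of 400: 1.
Leap years = 68 − 2 + 1 = 67.

67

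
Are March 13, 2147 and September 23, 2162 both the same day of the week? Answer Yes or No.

From Mar 13, 2147 to Sep 23, 2162 is 5673 days.
5673 mod 7 = 3, so they are different weekdays.
(Mar 13, 2147 is a Monday; Sep 23, 2162 is a Thursday.)

No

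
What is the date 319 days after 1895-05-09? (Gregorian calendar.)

March 23, 1896

May has 31 days: +23 → Jun 1, 1895 (296 left).
Jun has 30 days: +30 → Jul 1, 1895 (266 left).
Jul has 31 days: +31 → Aug 1, 1895 (235 left).
Aug has 31 days: +31 → Sep 1, 1895 (204 left).
Sep has 30 days: +30 → Oct 1, 1895 (174 left).
Oct has 31 days: +31 → Nov 1, 1895 (143 left).
Nov has 30 days: +30 → Dec 1, 1895 (113 left).
Dec has 31 days: +31 → Jan 1, 1896 (82 left).
Jan has 31 days: +31 → Feb 1, 1896 (51 left).
Feb has 29 days: +29 → Mar 1, 1896 (22 left).
+22 → Mar 23, 1896.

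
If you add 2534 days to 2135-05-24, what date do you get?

May 1, 2142

+366 (one year; includes Feb 29, 2136) → May 24, 2136 (2168 left).
+365 (one year) → May 24, 2137 (1803 left).
+365 (one year) → May 24, 2138 (1438 left).
+365 (one year) → May 24, 2139 (1073 left).
+366 (one year; includes Feb 29, 2140) → May 24, 2140 (707 left).
+365 (one year) → May 24, 2141 (342 left).
May has 31 days: +8 → Jun 1, 2141 (334 left).
Jun has 30 days: +30 → Jul 1, 2141 (304 left).
Jul has 31 days: +31 → Aug 1, 2141 (273 left).
Aug has 31 days: +31 → Sep 1, 2141 (242 left).
Sep has 30 days: +30 → Oct 1, 2141 (212 left).
Oct has 31 days: +31 → Nov 1, 2141 (181 left).
Nov has 30 days: +30 → Dec 1, 2141 (151 left).
Dec has 31 days: +31 → Jan 1, 2142 (120 left).
Jan has 31 days: +31 → Feb 1, 2142 (89 left).
Feb has 28 days: +28 → Mar 1, 2142 (61 left).
Mar has 31 days: +31 → Apr 1, 2142 (30 left).
Apr has 30 days: +30 → May 1, 2142 (0 left).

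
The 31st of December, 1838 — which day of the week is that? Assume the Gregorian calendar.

Monday

Doomsday rule: the anchor day for the 1800s is Friday. For year 38: 38÷12 = 3 r 2, and 2÷4 = 0, so 3+2+0 = 5.
Friday + 5 ≡ Wednesday — that's 1838's doomsday.
In December the doomsday date is Dec 12.
Dec 31 is 19 days after Dec 12; 19 mod 7 = 5, so Wednesday + 5 = Monday.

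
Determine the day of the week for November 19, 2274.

Doomsday rule: the anchor day for the 2200s is Friday. For year 74: 74÷12 = 6 r 2, and 2÷4 = 0, so 6+2+0 = 8.
Friday + 8 ≡ Saturday — that's 2274's doomsday.
In November the doomsday date is Nov 7.
Nov 19 is 12 days after Nov 7; 12 mod 7 = 5, so Saturday + 5 = Thursday.

Thursday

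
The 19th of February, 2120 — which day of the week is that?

Monday

Doomsday rule: the anchor day for the 2100s is Sunday. For year 20: 20÷12 = 1 r 8, and 8÷4 = 2, so 1+8+2 = 11.
Sunday + 11 ≡ Thursday — that's 2120's doomsday.
In February the doomsday date is Feb 29 (2120 is a leap year (divisible by 4)).
Feb 19 is 10 days before Feb 29; 10 mod 7 = 3, so Thursday − 3 = Monday.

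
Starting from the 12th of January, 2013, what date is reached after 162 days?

Jan has 31 days: +20 → Feb 1, 2013 (142 left).
Feb has 28 days: +28 → Mar 1, 2013 (114 left).
Mar has 31 days: +31 → Apr 1, 2013 (83 left).
Apr has 30 days: +30 → May 1, 2013 (53 left).
May has 31 days: +31 → Jun 1, 2013 (22 left).
+22 → Jun 23, 2013.

June 23, 2013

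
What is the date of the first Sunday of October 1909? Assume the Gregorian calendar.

October 3, 1909

October 1, 1909 is a Friday.
The first Sunday is therefore October 3 (2 days later).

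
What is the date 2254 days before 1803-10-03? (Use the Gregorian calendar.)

−365 (one year) → Oct 3, 1802 (1889 left).
−365 (one year) → Oct 3, 1801 (1524 left).
−365 (one year) → Oct 3, 1800 (1159 left).
−365 (one year) → Oct 3, 1799 (794 left).
−365 (one year) → Oct 3, 1798 (429 left).
−365 (one year) → Oct 3, 1797 (64 left).
−3 → Sep 30, 1797 (end of Sep, 30 days; 61 left).
−30 → Aug 31, 1797 (end of Aug, 31 days; 31 left).
−31 → Jul 31, 1797 (end of Jul, 31 days; 0 left).

July 31, 1797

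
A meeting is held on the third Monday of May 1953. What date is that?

May 18, 1953

May 1, 1953 is a Friday.
The first Monday is therefore May 4 (3 days later).
The third Monday is 4 + 2×7 = May 18.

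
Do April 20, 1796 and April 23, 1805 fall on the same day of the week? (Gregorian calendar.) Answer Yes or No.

From Apr 20, 1796 to Apr 23, 1805 is 3289 days.
3289 mod 7 = 6, so they are different weekdays.
(Apr 20, 1796 is a Wednesday; Apr 23, 1805 is a Tuesday.)

No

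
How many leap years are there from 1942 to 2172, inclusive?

57

Multiples of 4 in [1942,2172]: 58.
Of those, multiples of 100: 2 (not leap unless ÷400).
Multiples of 400: 1.
Leap years = 58 − 2 + 1 = 57.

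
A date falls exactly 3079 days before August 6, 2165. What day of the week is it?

First find the weekday of Aug 6, 2165. Doomsday rule: the anchor day for the 2100s is Sunday. For year 65: 65÷12 = 5 r 5, and 5÷4 = 1, so 5+5+1 = 11.
Sunday + 11 ≡ Thursday — that's 2165's doomsday.
In August the doomsday date is Aug 8.
Aug 6 is 2 days before Aug 8; 2 mod 7 = 2, so Thursday − 2 = Tuesday.
3079 mod 7 = 6, so 3079 days before a Tuesday is Tuesday − 6 = Wednesday.

Wednesday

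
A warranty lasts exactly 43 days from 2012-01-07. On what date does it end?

February 19, 2012

Jan has 31 days: +25 → Feb 1, 2012 (18 left).
+18 → Feb 19, 2012.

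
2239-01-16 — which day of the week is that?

Wednesday

Doomsday rule: the anchor day for the 2200s is Friday. For year 39: 39÷12 = 3 r 3, and 3÷4 = 0, so 3+3+0 = 6.
Friday + 6 ≡ Thursday — that's 2239's doomsday.
In January the doomsday date is Jan 3 (2239 is not a leap year).
Jan 16 is 13 days after Jan 3; 13 mod 7 = 6, so Thursday + 6 = Wednesday.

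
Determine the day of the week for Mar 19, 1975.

Wednesday

January 1, 1975 is a Wednesday.
Jan 1, 1975 → Feb 1, 1975: 31 days (January has 31).
Feb 1, 1975 → Mar 1, 1975: 28 days (February has 28).
Mar 1, 1975 → Mar 19, 1975: 18 days.
Total: 77 days.
77 mod 7 = 0, so Wednesday + 0 = Wednesday.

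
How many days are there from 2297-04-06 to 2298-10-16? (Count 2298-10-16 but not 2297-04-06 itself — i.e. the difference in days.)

Apr 6, 2297 → Apr 6, 2298: 365 days.
Apr 6, 2298 → May 6, 2298: 30 days (April has 30).
May 6, 2298 → Jun 6, 2298: 31 days (May has 31).
Jun 6, 2298 → Jul 6, 2298: 30 days (June has 30).
Jul 6, 2298 → Aug 6, 2298: 31 days (July has 31).
Aug 6, 2298 → Sep 6, 2298: 31 days (August has 31).
Sep 6, 2298 → Oct 6, 2298: 30 days (September has 30).
Oct 6, 2298 → Oct 16, 2298: 10 days.
Total: 558 days.

558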